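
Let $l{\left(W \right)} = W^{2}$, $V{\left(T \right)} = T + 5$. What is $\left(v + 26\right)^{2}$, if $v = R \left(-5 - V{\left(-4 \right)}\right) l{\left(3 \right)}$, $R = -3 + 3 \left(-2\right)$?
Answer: $262144$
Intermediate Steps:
$V{\left(T \right)} = 5 + T$
$R = -9$ ($R = -3 - 6 = -9$)
$v = 486$ ($v = - 9 \left(-5 - \left(5 - 4\right)\right) 3^{2} = - 9 \left(-5 - 1\right) 9 = \left(-9\right) \left(-6\right) 9 = 54 \cdot 9 = 486$)
$\left(v + 26\right)^{2} = \left(486 + 26\right)^{2} = 512^{2} = 262144$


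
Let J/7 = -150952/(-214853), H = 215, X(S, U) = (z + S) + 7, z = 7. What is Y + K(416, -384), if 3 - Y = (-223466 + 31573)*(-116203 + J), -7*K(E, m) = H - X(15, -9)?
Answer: -33534941600365990/1503971 ≈ -2.2298e+10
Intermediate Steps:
X(S, U) = 14 + S (X(S, U) = (7 + S) + 7 = 14 + S)
K(E, m) = -186/7 (K(E, m) = -(215 - (14 + 15))/7 = -(215 - 1*29)/7 = -(215 - 29)/7 = -⅐*186 = -186/7)
J = 1056664/214853 (J = 7*(-150952/(-214853)) = 7*(-150952*(-1/214853)) = 7*(150952/214853) = 1056664/214853 ≈ 4.9181)
Y = -4790705937200476/214853 (Y = 3 - (-223466 + 31573)*(-116203 + 1056664/214853) = 3 - (-191893)*(-24965506495)/214853 = 3 - 1*4790705937845035/214853 = 3 - 4790705937845035/214853 = -4790705937200476/214853 ≈ -2.2298e+10)
Y + K(416, -384) = -4790705937200476/214853 - 186/7 = -33534941600365990/1503971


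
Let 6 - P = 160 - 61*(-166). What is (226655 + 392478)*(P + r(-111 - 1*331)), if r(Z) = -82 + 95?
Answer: -6356638511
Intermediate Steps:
r(Z) = 13
P = -10280 (P = 6 - (160 - 61*(-166)) = 6 - (160 + 10126) = 6 - 1*10286 = 6 - 10286 = -10280)
(226655 + 392478)*(P + r(-111 - 1*331)) = (226655 + 392478)*(-10280 + 13) = 619133*(-10267) = -6356638511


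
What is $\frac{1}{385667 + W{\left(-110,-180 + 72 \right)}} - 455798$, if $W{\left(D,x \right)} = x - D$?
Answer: $- \frac{175787158861}{385669} \approx -4.558 \cdot 10^{5}$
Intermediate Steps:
$\frac{1}{385667 + W{\left(-110,-180 + 72 \right)}} - 455798 = \frac{1}{385667 + \left(\left(-180 + 72\right) - -110\right)} - 455798 = \frac{1}{385667 + \left(-108 + 110\right)} - 455798 = \frac{1}{385667 + 2} - 455798 = \frac{1}{385669} - 455798 = - \frac{175787158861}{385669}$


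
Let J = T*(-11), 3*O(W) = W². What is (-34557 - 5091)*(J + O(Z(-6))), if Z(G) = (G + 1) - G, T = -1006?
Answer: -438757984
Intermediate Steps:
Z(G) = 1 (Z(G) = (1 + G) - G = 1)
O(W) = W²/3
J = 11066 (J = -1006*(-11) = 11066)
(-34557 - 5091)*(J + O(Z(-6))) = (-34557 - 5091)*(11066 + (⅓)*1²) = -39648*(11066 + (⅓)*1) = -39648*(11066 + ⅓) = -39648*33199/3 = -438757984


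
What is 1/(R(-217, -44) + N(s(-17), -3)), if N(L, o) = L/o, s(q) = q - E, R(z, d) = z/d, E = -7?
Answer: 132/1091 ≈ 0.12099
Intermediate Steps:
s(q) = 7 + q (s(q) = q - 1*(-7) = q + 7 = 7 + q)
1/(R(-217, -44) + N(s(-17), -3)) = 1/(-217/(-44) + (7 - 17)/(-3)) = 1/(-217*(-1/44) - 10*(-1/3)) = 1/(217/44 + 10/3) = 1/(1091/132) = 132/1091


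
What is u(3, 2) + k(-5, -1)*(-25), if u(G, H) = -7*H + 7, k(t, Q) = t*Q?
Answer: -132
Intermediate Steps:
k(t, Q) = Q*t
u(G, H) = 7 - 7*H
u(3, 2) + k(-5, -1)*(-25) = (7 - 7*2) - 1*(-5)*(-25) = (7 - 14) + 5*(-25) = -7 - 125 = -132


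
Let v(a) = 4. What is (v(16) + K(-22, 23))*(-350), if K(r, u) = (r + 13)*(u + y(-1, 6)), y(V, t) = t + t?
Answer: 108850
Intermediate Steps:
y(V, t) = 2*t
K(r, u) = (12 + u)*(13 + r) (K(r, u) = (r + 13)*(u + 2*6) = (13 + r)*(u + 12) = (13 + r)*(12 + u) = (12 + u)*(13 + r))
(v(16) + K(-22, 23))*(-350) = (4 + (156 + 12*(-22) + 13*23 - 22*23))*(-350) = (4 + (156 - 264 + 299 - 506))*(-350) = (4 - 315)*(-350) = -311*(-350) = 108850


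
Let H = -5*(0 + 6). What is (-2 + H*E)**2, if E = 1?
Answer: 1024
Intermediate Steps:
H = -30 (H = -5*6 = -30)
(-2 + H*E)**2 = (-2 - 30*1)**2 = (-2 - 30)**2 = (-32)**2 = 1024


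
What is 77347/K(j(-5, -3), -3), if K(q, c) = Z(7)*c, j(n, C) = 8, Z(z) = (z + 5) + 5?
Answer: -77347/51 ≈ -1516.6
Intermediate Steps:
Z(z) = 10 + z (Z(z) = (5 + z) + 5 = 10 + z)
K(q, c) = 17*c (K(q, c) = (10 + 7)*c = 17*c)
77347/K(j(-5, -3), -3) = 77347/((17*(-3))) = 77347/(-51) = 77347*(-1/51) = -77347/51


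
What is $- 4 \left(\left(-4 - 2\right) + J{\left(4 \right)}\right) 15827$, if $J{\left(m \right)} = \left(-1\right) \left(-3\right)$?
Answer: $189924$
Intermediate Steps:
$J{\left(m \right)} = 3$
$- 4 \left(\left(-4 - 2\right) + J{\left(4 \right)}\right) 15827 = - 4 \left(\left(-4 - 2\right) + 3\right) 15827 = - 4 \left(-6 + 3\right) 15827 = \left(-4\right) \left(-3\right) 15827 = 12 \cdot 15827 = 189924$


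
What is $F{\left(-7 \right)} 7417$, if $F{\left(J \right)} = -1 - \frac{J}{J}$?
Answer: $-14834$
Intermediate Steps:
$F{\left(J \right)} = -2$ ($F{\left(J \right)} = -1 - 1 = -2$)
$F{\left(-7 \right)} 7417 = \left(-2\right) 7417 = -14834$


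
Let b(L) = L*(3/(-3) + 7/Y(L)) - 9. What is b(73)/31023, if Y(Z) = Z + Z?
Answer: -157/62046 ≈ -0.0025304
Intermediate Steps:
Y(Z) = 2*Z
b(L) = -9 + L*(-1 + 7/(2*L)) (b(L) = L*(3/(-3) + 7/((2*L))) - 9 = L*(3*(-1/3) + 7*(1/(2*L))) - 9 = L*(-1 + 7/(2*L)) - 9 = -9 + L*(-1 + 7/(2*L)))
b(73)/31023 = (-11/2 - 1*73)/31023 = (-11/2 - 73)*(1/31023) = -157/2*1/31023 = -157/62046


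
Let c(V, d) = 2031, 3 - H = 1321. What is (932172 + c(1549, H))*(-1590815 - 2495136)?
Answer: -3817107682053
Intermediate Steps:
H = -1318 (H = 3 - 1*1321 = 3 - 1321 = -1318)
(932172 + c(1549, H))*(-1590815 - 2495136) = (932172 + 2031)*(-1590815 - 2495136) = 934203*(-4085951) = -3817107682053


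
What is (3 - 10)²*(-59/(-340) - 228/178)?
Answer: -1641941/30260 ≈ -54.261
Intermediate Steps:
(3 - 10)²*(-59/(-340) - 228/178) = (-7)²*(-59*(-1/340) - 228*1/178) = 49*(59/340 - 114/89) = 49*(-33509/30260) = -1641941/30260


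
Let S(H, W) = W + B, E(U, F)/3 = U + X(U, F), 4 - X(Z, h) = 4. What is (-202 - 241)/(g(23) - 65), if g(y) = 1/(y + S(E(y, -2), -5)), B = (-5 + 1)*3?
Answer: 2658/389 ≈ 6.8329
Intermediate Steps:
X(Z, h) = 0 (X(Z, h) = 4 - 1*4 = 4 - 4 = 0)
B = -12 (B = -4*3 = -12)
E(U, F) = 3*U (E(U, F) = 3*(U + 0) = 3*U)
S(H, W) = -12 + W (S(H, W) = W - 12 = -12 + W)
g(y) = 1/(-17 + y) (g(y) = 1/(y + (-12 - 5)) = 1/(y - 17) = 1/(-17 + y))
(-202 - 241)/(g(23) - 65) = (-202 - 241)/(1/(-17 + 23) - 65) = -443/(1/6 - 65) = -443/(-389/6) = -443*(-6/389) = 2658/389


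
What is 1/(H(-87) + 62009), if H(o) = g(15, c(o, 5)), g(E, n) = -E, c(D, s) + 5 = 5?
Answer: 1/61994 ≈ 1.6131e-5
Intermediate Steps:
c(D, s) = 0 (c(D, s) = -5 + 5 = 0)
H(o) = -15 (H(o) = -1*15 = -15)
1/(H(-87) + 62009) = 1/(-15 + 62009) = 1/61994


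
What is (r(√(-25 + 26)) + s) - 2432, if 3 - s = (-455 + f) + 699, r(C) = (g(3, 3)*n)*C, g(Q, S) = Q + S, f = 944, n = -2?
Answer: -3629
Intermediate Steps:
r(C) = -12*C (r(C) = ((3 + 3)*(-2))*C = (6*(-2))*C = -12*C)
s = -1185 (s = 3 - ((-455 + 944) + 699) = 3 - (489 + 699) = 3 - 1*1188 = 3 - 1188 = -1185)
(r(√(-25 + 26)) + s) - 2432 = (-12*√(-25 + 26) - 1185) - 2432 = (-12*√1 - 1185) - 2432 = (-12*1 - 1185) - 2432 = (-12 - 1185) - 2432 = -1197 - 2432 = -3629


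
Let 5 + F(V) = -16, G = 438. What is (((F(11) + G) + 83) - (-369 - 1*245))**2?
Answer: 1240996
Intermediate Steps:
F(V) = -21 (F(V) = -5 - 16 = -21)
(((F(11) + G) + 83) - (-369 - 1*245))**2 = (((-21 + 438) + 83) - (-369 - 1*245))**2 = ((417 + 83) - (-369 - 245))**2 = (500 - 1*(-614))**2 = (500 + 614)**2 = 1114**2 = 1240996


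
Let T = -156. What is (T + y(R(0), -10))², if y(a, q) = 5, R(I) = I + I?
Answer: 22801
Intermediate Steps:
R(I) = 2*I
(T + y(R(0), -10))² = (-156 + 5)² = (-151)² = 22801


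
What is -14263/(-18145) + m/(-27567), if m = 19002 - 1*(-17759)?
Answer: -273840224/500203215 ≈ -0.54746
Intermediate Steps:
m = 36761 (m = 19002 + 17759 = 36761)
-14263/(-18145) + m/(-27567) = -14263/(-18145) + 36761/(-27567) = -14263*(-1/18145) + 36761*(-1/27567) = 14263/18145 - 36761/27567 = -273840224/500203215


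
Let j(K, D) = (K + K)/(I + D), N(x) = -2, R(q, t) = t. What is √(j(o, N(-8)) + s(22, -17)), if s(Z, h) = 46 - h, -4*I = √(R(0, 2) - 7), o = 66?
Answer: √3*√((-8 + 21*I*√5)/(8 + I*√5)) ≈ 3.0811 + 2.7768*I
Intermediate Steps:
I = -I*√5/4 (I = -√(2 - 7)/4 = -I*√5/4 ≈ -0.55902*I)
j(K, D) = 2*K/(D - I*√5/4) (j(K, D) = (K + K)/(-I*√5/4 + D) = (2*K)/(D - I*√5/4) = 2*K/(D - I*√5/4))
√(j(o, N(-8)) + s(22, -17)) = √(8*66/(4*(-2) - I*√5) + (46 - 1*(-17))) = √(8*66/(-8 - I*√5) + (46 + 17)) = √(528/(-8 - I*√5) + 63) = √(63 + 528/(-8 - I*√5))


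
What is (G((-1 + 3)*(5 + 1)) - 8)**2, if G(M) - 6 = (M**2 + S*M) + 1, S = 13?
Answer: 89401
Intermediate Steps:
G(M) = 7 + M**2 + 13*M (G(M) = 6 + ((M**2 + 13*M) + 1) = 6 + (1 + M**2 + 13*M) = 7 + M**2 + 13*M)
(G((-1 + 3)*(5 + 1)) - 8)**2 = ((7 + ((-1 + 3)*(5 + 1))**2 + 13*((-1 + 3)*(5 + 1))) - 8)**2 = ((7 + (2*6)**2 + 13*(2*6)) - 8)**2 = ((7 + 12**2 + 13*12) - 8)**2 = ((7 + 144 + 156) - 8)**2 = (307 - 8)**2 = 299**2 = 89401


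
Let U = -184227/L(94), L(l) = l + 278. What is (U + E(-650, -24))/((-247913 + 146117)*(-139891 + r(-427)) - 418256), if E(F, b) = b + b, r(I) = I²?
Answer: 9623/76533453728 ≈ 1.2574e-7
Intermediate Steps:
E(F, b) = 2*b
L(l) = 278 + l
U = -61409/124 (U = -184227/(278 + 94) = -184227/372 = -184227*1/372 = -61409/124 ≈ -495.23)
(U + E(-650, -24))/((-247913 + 146117)*(-139891 + r(-427)) - 418256) = (-61409/124 + 2*(-24))/((-247913 + 146117)*(-139891 + (-427)²) - 418256) = (-61409/124 - 48)/(-101796*(-139891 + 182329) - 418256) = -67361/(124*(-101796*42438 - 418256)) = -67361/(124*(-4320018648 - 418256)) = -67361/124/(-4320436904) = -67361/124*(-1/4320436904) = 9623/76533453728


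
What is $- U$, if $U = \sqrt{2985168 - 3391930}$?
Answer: $- i \sqrt{406762} \approx - 637.78 i$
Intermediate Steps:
$U = i \sqrt{406762}$ ($U = \sqrt{-406762} = i \sqrt{406762} \approx 637.78 i$)
$- U = - i \sqrt{406762}$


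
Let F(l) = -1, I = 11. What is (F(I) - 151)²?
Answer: 23104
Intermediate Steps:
(F(I) - 151)² = (-1 - 151)² = (-152)² = 23104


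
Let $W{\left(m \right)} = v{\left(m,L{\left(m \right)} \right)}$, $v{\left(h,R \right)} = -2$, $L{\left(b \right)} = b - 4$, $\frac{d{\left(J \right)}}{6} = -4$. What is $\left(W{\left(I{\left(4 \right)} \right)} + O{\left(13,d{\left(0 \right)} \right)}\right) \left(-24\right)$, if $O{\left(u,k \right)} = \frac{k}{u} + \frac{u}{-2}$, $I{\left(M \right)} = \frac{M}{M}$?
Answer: $\frac{3228}{13} \approx 248.31$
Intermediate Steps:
$d{\left(J \right)} = -24$ ($d{\left(J \right)} = 6 \left(-4\right) = -24$)
$L{\left(b \right)} = -4 + b$
$I{\left(M \right)} = 1$
$W{\left(m \right)} = -2$
$O{\left(u,k \right)} = - \frac{u}{2} + \frac{k}{u}$ ($O{\left(u,k \right)} = \frac{k}{u} + u \left(- \frac{1}{2}\right) = \frac{k}{u} - \frac{u}{2} = - \frac{u}{2} + \frac{k}{u}$)
$\left(W{\left(I{\left(4 \right)} \right)} + O{\left(13,d{\left(0 \right)} \right)}\right) \left(-24\right) = \left(-2 - \left(\frac{13}{2} + \frac{24}{13}\right)\right) \left(-24\right) = \left(-2 - \frac{217}{26}\right) \left(-24\right) = \left(- \frac{269}{26}\right) \left(-24\right) = \frac{3228}{13}$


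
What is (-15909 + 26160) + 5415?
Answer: 15666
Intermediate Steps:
(-15909 + 26160) + 5415 = 10251 + 5415 = 15666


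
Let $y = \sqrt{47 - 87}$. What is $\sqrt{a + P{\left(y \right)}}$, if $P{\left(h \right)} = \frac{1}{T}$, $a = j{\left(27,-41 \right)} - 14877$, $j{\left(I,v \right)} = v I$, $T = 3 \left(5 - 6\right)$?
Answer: $\frac{i \sqrt{143859}}{3} \approx 126.43 i$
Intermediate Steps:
$T = -3$ ($T = 3 \left(-1\right) = -3$)
$j{\left(I,v \right)} = I v$
$a = -15984$ ($a = 27 \left(-41\right) - 14877 = -1107 - 14877 = -15984$)
$y = 2 i \sqrt{10}$ ($y = \sqrt{-40} = 2 i \sqrt{10} \approx 6.3246 i$)
$P{\left(h \right)} = - \frac{1}{3}$ ($P{\left(h \right)} = \frac{1}{-3} = - \frac{1}{3}$)
$\sqrt{a + P{\left(y \right)}} = \sqrt{-15984 - \frac{1}{3}} = \sqrt{- \frac{47953}{3}} = \frac{i \sqrt{143859}}{3}$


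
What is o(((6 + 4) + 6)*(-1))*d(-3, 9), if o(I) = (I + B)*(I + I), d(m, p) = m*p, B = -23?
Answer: -33696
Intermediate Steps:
o(I) = 2*I*(-23 + I) (o(I) = (I - 23)*(I + I) = (-23 + I)*(2*I) = 2*I*(-23 + I))
o(((6 + 4) + 6)*(-1))*d(-3, 9) = (2*(((6 + 4) + 6)*(-1))*(-23 + ((6 + 4) + 6)*(-1)))*(-3*9) = (2*((10 + 6)*(-1))*(-23 + (10 + 6)*(-1)))*(-27) = (2*(16*(-1))*(-23 + 16*(-1)))*(-27) = (2*(-16)*(-23 - 16))*(-27) = (2*(-16)*(-39))*(-27) = 1248*(-27) = -33696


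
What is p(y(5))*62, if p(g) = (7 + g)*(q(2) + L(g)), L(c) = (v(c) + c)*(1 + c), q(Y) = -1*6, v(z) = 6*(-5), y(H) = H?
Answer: -116064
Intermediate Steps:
v(z) = -30
q(Y) = -6
L(c) = (1 + c)*(-30 + c) (L(c) = (-30 + c)*(1 + c) = (1 + c)*(-30 + c))
p(g) = (7 + g)*(-36 + g**2 - 29*g) (p(g) = (7 + g)*(-6 + (-30 + g**2 - 29*g)) = (7 + g)*(-36 + g**2 - 29*g))
p(y(5))*62 = (-252 + 5**3 - 239*5 - 22*5**2)*62 = (-252 + 125 - 1195 - 22*25)*62 = (-252 + 125 - 1195 - 550)*62 = -1872*62 = -116064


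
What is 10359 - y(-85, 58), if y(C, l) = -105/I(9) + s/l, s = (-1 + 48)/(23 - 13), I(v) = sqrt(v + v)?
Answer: 6008173/580 + 35*sqrt(2)/2 ≈ 10384.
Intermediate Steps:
I(v) = sqrt(2)*sqrt(v) (I(v) = sqrt(2*v) = sqrt(2)*sqrt(v))
s = 47/10 ≈ 4.7000
y(C, l) = -35*sqrt(2)/2 + 47/(10*l) (y(C, l) = -105*sqrt(2)/6 + 47/(10*l) = -35*sqrt(2)/2 + 47/(10*l))
10359 - y(-85, 58) = 10359 - (47 - 175*58*sqrt(2))/(10*58) = 10359 - (47 - 10150*sqrt(2))/(10*58) = 10359 - (47/580 - 35*sqrt(2)/2) = 10359 + (-47/580 + 35*sqrt(2)/2) = 6008173/580 + 35*sqrt(2)/2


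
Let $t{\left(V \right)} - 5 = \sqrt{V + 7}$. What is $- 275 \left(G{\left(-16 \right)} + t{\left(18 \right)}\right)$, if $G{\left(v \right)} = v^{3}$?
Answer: $1123650$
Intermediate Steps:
$t{\left(V \right)} = 5 + \sqrt{7 + V}$ ($t{\left(V \right)} = 5 + \sqrt{V + 7} = 5 + \sqrt{7 + V}$)
$- 275 \left(G{\left(-16 \right)} + t{\left(18 \right)}\right) = - 275 \left(\left(-16\right)^{3} + \left(5 + \sqrt{7 + 18}\right)\right) = - 275 \left(-4096 + \left(5 + \sqrt{25}\right)\right) = - 275 \left(-4096 + \left(5 + 5\right)\right) = - 275 \left(-4096 + 10\right) = \left(-275\right) \left(-4086\right) = 1123650$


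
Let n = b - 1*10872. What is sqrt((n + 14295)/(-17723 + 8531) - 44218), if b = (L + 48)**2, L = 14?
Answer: I*sqrt(934043064654)/4596 ≈ 210.28*I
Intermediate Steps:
b = 3844 (b = (14 + 48)**2 = 62**2 = 3844)
n = -7028 (n = 3844 - 1*10872 = 3844 - 10872 = -7028)
sqrt((n + 14295)/(-17723 + 8531) - 44218) = sqrt((-7028 + 14295)/(-17723 + 8531) - 44218) = sqrt(7267/(-9192) - 44218) = sqrt(7267*(-1/9192) - 44218) = sqrt(-7267/9192 - 44218) = sqrt(-406459123/9192) = I*sqrt(934043064654)/4596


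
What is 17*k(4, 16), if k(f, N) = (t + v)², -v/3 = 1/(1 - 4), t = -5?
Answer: 272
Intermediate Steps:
v = 1 (v = -3/(1 - 4) = -3/(-3) = -3*(-⅓) = 1)
k(f, N) = 16 (k(f, N) = (-5 + 1)² = (-4)² = 16)
17*k(4, 16) = 17*16 = 272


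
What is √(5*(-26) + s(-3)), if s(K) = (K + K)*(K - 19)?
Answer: √2 ≈ 1.4142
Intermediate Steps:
s(K) = 2*K*(-19 + K) (s(K) = (2*K)*(-19 + K) = 2*K*(-19 + K))
√(5*(-26) + s(-3)) = √(5*(-26) + 2*(-3)*(-19 - 3)) = √(-130 + 2*(-3)*(-22)) = √(-130 + 132) = √2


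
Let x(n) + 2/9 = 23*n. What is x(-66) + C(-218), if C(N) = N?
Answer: -15626/9 ≈ -1736.2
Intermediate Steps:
x(n) = -2/9 + 23*n
x(-66) + C(-218) = (-2/9 + 23*(-66)) - 218 = (-2/9 - 1518) - 218 = -13664/9 - 218 = -15626/9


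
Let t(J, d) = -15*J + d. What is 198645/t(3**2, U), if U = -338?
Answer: -198645/473 ≈ -419.97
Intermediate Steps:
t(J, d) = d - 15*J
198645/t(3**2, U) = 198645/(-338 - 15*3**2) = 198645/(-338 - 15*9) = 198645/(-338 - 135) = 198645/(-473) = 198645*(-1/473) = -198645/473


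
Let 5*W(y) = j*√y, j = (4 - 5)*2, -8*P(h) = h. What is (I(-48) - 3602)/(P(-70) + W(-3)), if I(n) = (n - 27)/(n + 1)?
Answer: -592266500/1448399 - 27075040*I*√3/1448399 ≈ -408.91 - 32.377*I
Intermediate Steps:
P(h) = -h/8
j = -2 (j = -1*2 = -2)
I(n) = (-27 + n)/(1 + n)
W(y) = -2*√y/5 (W(y) = (-2*√y)/5 = -2*√y/5)
(I(-48) - 3602)/(P(-70) + W(-3)) = ((-27 - 48)/(1 - 48) - 3602)/(-⅛*(-70) - 2*I*√3/5) = (-75/(-47) - 3602)/(35/4 - 2*I*√3/5) = (-1/47*(-75) - 3602)/(35/4 - 2*I*√3/5) = (75/47 - 3602)/(35/4 - 2*I*√3/5) = -169219/(47*(35/4 - 2*I*√3/5))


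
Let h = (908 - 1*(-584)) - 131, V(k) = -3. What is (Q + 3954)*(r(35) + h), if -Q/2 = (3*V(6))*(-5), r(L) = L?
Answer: 5394144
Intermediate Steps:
h = 1361 (h = (908 + 584) - 131 = 1492 - 131 = 1361)
Q = -90 (Q = -2*3*(-3)*(-5) = -(-18)*(-5) = -2*45 = -90)
(Q + 3954)*(r(35) + h) = (-90 + 3954)*(35 + 1361) = 3864*1396 = 5394144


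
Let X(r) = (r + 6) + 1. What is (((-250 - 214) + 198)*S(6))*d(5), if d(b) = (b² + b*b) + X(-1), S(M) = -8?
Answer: 119168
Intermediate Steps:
X(r) = 7 + r (X(r) = (6 + r) + 1 = 7 + r)
d(b) = 6 + 2*b² (d(b) = (b² + b*b) + (7 - 1) = (b² + b²) + 6 = 2*b² + 6 = 6 + 2*b²)
(((-250 - 214) + 198)*S(6))*d(5) = (((-250 - 214) + 198)*(-8))*(6 + 2*5²) = ((-464 + 198)*(-8))*(6 + 2*25) = (-266*(-8))*(6 + 50) = 2128*56 = 119168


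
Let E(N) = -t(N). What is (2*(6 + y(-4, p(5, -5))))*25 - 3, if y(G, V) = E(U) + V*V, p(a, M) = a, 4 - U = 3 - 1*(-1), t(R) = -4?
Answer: 1747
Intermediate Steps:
U = 0 (U = 4 - (3 - 1*(-1)) = 4 - (3 + 1) = 4 - 1*4 = 4 - 4 = 0)
E(N) = 4 (E(N) = -1*(-4) = 4)
y(G, V) = 4 + V² (y(G, V) = 4 + V*V = 4 + V²)
(2*(6 + y(-4, p(5, -5))))*25 - 3 = (2*(6 + (4 + 5²)))*25 - 3 = (2*(6 + (4 + 25)))*25 - 3 = (2*(6 + 29))*25 - 3 = (2*35)*25 - 3 = 70*25 - 3 = 1750 - 3 = 1747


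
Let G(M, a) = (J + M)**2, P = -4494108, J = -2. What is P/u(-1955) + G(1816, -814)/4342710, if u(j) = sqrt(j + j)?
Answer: 1645298/2171355 + 97698*I*sqrt(3910)/85 ≈ 0.75773 + 71871.0*I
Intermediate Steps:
u(j) = sqrt(2)*sqrt(j) (u(j) = sqrt(2*j) = sqrt(2)*sqrt(j))
G(M, a) = (-2 + M)**2
P/u(-1955) + G(1816, -814)/4342710 = -4494108*(-I*sqrt(3910)/3910) + (-2 + 1816)**2/4342710 = -4494108*(-I*sqrt(3910)/3910) + 1814**2*(1/4342710) = -4494108*(-I*sqrt(3910)/3910) + 3290596*(1/4342710) = -(-97698)*I*sqrt(3910)/85 + 1645298/2171355 = 97698*I*sqrt(3910)/85 + 1645298/2171355 = 1645298/2171355 + 97698*I*sqrt(3910)/85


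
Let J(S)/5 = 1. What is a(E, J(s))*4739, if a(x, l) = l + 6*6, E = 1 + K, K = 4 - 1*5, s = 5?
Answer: 194299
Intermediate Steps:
K = -1 (K = 4 - 5 = -1)
J(S) = 5 (J(S) = 5*1 = 5)
E = 0 (E = 1 - 1 = 0)
a(x, l) = 36 + l (a(x, l) = l + 36 = 36 + l)
a(E, J(s))*4739 = (36 + 5)*4739 = 41*4739 = 194299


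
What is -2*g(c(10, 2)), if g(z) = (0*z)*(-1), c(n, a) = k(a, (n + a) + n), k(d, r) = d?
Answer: 0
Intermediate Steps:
c(n, a) = a
g(z) = 0 (g(z) = 0*(-1) = 0)
-2*g(c(10, 2)) = -2*0 = 0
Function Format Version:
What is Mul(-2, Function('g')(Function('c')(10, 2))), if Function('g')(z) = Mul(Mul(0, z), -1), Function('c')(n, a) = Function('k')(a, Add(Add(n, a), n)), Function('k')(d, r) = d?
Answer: 0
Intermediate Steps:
Function('c')(n, a) = a
Function('g')(z) = 0 (Function('g')(z) = Mul(0, -1) = 0)
Mul(-2, Function('g')(Function('c')(10, 2))) = Mul(-2, 0) = 0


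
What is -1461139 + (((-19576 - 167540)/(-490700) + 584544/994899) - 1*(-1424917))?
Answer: -1473583044838543/40683078275 ≈ -36221.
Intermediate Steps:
-1461139 + (((-19576 - 167540)/(-490700) + 584544/994899) - 1*(-1424917)) = -1461139 + ((-187116*(-1/490700) + 584544*(1/994899)) + 1424917) = -1461139 + ((46779/122675 + 194848/331633) + 1424917) = -1461139 + (39416438507/40683078275 + 1424917) = -1461139 + 57970049262816682/40683078275 = -1473583044838543/40683078275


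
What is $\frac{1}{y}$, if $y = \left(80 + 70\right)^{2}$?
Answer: $\frac{1}{22500} \approx 4.4444 \cdot 10^{-5}$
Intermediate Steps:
$y = 22500$ ($y = 150^{2} = 22500$)
$\frac{1}{y} = \frac{1}{22500}$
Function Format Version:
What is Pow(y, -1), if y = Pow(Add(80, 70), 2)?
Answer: Rational(1, 22500) ≈ 4.4444e-5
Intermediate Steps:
y = 22500 (y = Pow(150, 2) = 22500)
Pow(y, -1) = Pow(22500, -1) = Rational(1, 22500)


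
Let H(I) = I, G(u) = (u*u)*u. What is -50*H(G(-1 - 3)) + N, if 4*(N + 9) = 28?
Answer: 3198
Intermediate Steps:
G(u) = u³ (G(u) = u²*u = u³)
N = -2 (N = -9 + (¼)*28 = -9 + 7 = -2)
-50*H(G(-1 - 3)) + N = -50*(-1 - 3)³ - 2 = -50*(-4)³ - 2 = -50*(-64) - 2 = 3200 - 2 = 3198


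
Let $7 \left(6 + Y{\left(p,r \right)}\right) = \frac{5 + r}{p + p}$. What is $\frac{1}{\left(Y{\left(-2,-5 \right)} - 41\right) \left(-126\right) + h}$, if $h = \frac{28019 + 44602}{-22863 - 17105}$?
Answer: $\frac{39968}{236617875} \approx 0.00016891$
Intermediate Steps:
$Y{\left(p,r \right)} = -6 + \frac{5 + r}{14 p}$ ($Y{\left(p,r \right)} = -6 + \frac{\left(5 + r\right) \frac{1}{p + p}}{7} = -6 + \frac{\left(5 + r\right) \frac{1}{2 p}}{7} = -6 + \frac{\frac{1}{2} \frac{1}{p} \left(5 + r\right)}{7} = -6 + \frac{5 + r}{14 p}$)
$h = - \frac{72621}{39968}$ ($h = \frac{72621}{-22863 - 17105} = \frac{72621}{-39968} = 72621 \left(- \frac{1}{39968}\right) = - \frac{72621}{39968} \approx -1.817$)
$\frac{1}{\left(Y{\left(-2,-5 \right)} - 41\right) \left(-126\right) + h} = \frac{1}{\left(\frac{5 - 5 - -168}{14 \left(-2\right)} - 41\right) \left(-126\right) - \frac{72621}{39968}} = \frac{1}{\left(\frac{1}{14} \left(- \frac{1}{2}\right) \left(5 - 5 + 168\right) - 41\right) \left(-126\right) - \frac{72621}{39968}} = \frac{1}{\left(\frac{1}{14} \left(- \frac{1}{2}\right) 168 - 41\right) \left(-126\right) - \frac{72621}{39968}} = \frac{1}{\left(-6 - 41\right) \left(-126\right) - \frac{72621}{39968}} = \frac{1}{\left(-47\right) \left(-126\right) - \frac{72621}{39968}} = \frac{1}{5922 - \frac{72621}{39968}} = \frac{1}{\frac{236617875}{39968}} = \frac{39968}{236617875}$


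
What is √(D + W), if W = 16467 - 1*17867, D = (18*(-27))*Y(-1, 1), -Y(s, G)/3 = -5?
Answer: I*√8690 ≈ 93.22*I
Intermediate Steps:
Y(s, G) = 15 (Y(s, G) = -3*(-5) = 15)
D = -7290 (D = (18*(-27))*15 = -486*15 = -7290)
W = -1400 (W = 16467 - 17867 = -1400)
√(D + W) = √(-7290 - 1400) = √(-8690) = I*√8690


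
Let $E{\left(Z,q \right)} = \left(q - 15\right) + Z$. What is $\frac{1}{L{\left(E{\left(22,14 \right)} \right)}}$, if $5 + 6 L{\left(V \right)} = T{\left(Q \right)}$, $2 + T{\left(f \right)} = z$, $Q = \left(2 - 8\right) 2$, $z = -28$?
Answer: $- \frac{6}{35} \approx -0.17143$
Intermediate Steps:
$E{\left(Z,q \right)} = -15 + Z + q$ ($E{\left(Z,q \right)} = \left(-15 + q\right) + Z = -15 + Z + q$)
$Q = -12$ ($Q = \left(2 - 8\right) 2 = \left(-6\right) 2 = -12$)
$T{\left(f \right)} = -30$ ($T{\left(f \right)} = -2 - 28 = -30$)
$L{\left(V \right)} = - \frac{35}{6}$ ($L{\left(V \right)} = - \frac{5}{6} + \frac{1}{6} \left(-30\right) = - \frac{5}{6} - 5 = - \frac{35}{6}$)
$\frac{1}{L{\left(E{\left(22,14 \right)} \right)}} = \frac{1}{- \frac{35}{6}} = - \frac{6}{35}$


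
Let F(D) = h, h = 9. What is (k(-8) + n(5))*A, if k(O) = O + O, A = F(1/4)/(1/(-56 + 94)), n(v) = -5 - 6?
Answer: -9234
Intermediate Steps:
F(D) = 9
n(v) = -11
A = 342 (A = 9/(1/(-56 + 94)) = 9/(1/38) = 9*38 = 342)
k(O) = 2*O
(k(-8) + n(5))*A = (2*(-8) - 11)*342 = (-16 - 11)*342 = -27*342 = -9234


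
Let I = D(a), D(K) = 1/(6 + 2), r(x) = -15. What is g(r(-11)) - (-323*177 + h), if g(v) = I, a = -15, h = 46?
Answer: 457001/8 ≈ 57125.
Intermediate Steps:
D(K) = ⅛ (D(K) = 1/8 = ⅛)
I = ⅛ ≈ 0.12500
g(v) = ⅛
g(r(-11)) - (-323*177 + h) = ⅛ - (-323*177 + 46) = ⅛ - (-57171 + 46) = ⅛ - 1*(-57125) = ⅛ + 57125 = 457001/8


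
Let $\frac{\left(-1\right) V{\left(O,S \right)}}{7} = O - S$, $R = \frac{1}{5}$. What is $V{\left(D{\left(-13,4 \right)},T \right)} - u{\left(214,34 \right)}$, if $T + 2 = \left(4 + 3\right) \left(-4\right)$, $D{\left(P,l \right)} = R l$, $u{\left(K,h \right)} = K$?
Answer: $- \frac{2148}{5} \approx -429.6$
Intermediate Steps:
$R = \frac{1}{5} \approx 0.2$
$D{\left(P,l \right)} = \frac{l}{5}$
$T = -30$ ($T = -2 + \left(4 + 3\right) \left(-4\right) = -2 + 7 \left(-4\right) = -2 - 28 = -30$)
$V{\left(O,S \right)} = - 7 O + 7 S$ ($V{\left(O,S \right)} = - 7 \left(O - S\right) = - 7 O + 7 S$)
$V{\left(D{\left(-13,4 \right)},T \right)} - u{\left(214,34 \right)} = \left(- 7 \cdot \frac{1}{5} \cdot 4 + 7 \left(-30\right)\right) - 214 = \left(\left(-7\right) \frac{4}{5} - 210\right) - 214 = \left(- \frac{28}{5} - 210\right) - 214 = - \frac{1078}{5} - 214 = - \frac{2148}{5}$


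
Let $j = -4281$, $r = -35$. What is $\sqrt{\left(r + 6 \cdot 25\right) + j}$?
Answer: $i \sqrt{4166} \approx 64.545 i$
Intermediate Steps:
$\sqrt{\left(r + 6 \cdot 25\right) + j} = \sqrt{\left(-35 + 6 \cdot 25\right) - 4281} = \sqrt{\left(-35 + 150\right) - 4281} = \sqrt{115 - 4281} = \sqrt{-4166} = i \sqrt{4166}$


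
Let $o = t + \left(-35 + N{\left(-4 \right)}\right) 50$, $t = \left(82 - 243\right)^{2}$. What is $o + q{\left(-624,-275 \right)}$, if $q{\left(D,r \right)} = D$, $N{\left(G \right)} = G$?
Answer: $23347$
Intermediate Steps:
$t = 25921$ ($t = \left(-161\right)^{2} = 25921$)
$o = 23971$ ($o = 25921 + \left(-35 - 4\right) 50 = 25921 - 1950 = 23971$)
$o + q{\left(-624,-275 \right)} = 23971 - 624 = 23347$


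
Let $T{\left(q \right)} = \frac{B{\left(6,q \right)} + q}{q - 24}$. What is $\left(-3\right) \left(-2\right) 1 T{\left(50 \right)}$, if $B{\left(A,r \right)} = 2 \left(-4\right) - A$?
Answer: $\frac{108}{13} \approx 8.3077$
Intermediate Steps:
$B{\left(A,r \right)} = -8 - A$
$T{\left(q \right)} = \frac{-14 + q}{-24 + q}$ ($T{\left(q \right)} = \frac{\left(-8 - 6\right) + q}{q - 24} = \frac{\left(-8 - 6\right) + q}{-24 + q} = \frac{-14 + q}{-24 + q}$)
$\left(-3\right) \left(-2\right) 1 T{\left(50 \right)} = \left(-3\right) \left(-2\right) 1 \frac{-14 + 50}{-24 + 50} = 6 \cdot 1 \cdot \frac{1}{26} \cdot 36 = 6 \cdot \frac{1}{26} \cdot 36 = 6 \cdot \frac{18}{13} = \frac{108}{13}$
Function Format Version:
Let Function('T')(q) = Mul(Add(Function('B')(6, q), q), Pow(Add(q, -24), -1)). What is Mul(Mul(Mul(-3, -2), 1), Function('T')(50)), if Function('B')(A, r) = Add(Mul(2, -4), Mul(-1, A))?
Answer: Rational(108, 13) ≈ 8.3077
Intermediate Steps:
Function('B')(A, r) = Add(-8, Mul(-1, A))
Function('T')(q) = Mul(Pow(Add(-24, q), -1), Add(-14, q)) (Function('T')(q) = Mul(Add(Add(-8, Mul(-1, 6)), q), Pow(Add(q, -24), -1)) = Mul(Add(Add(-8, -6), q), Pow(Add(-24, q), -1)) = Mul(Add(-14, q), Pow(Add(-24, q), -1)) = Mul(Pow(Add(-24, q), -1), Add(-14, q)))
Mul(Mul(Mul(-3, -2), 1), Function('T')(50)) = Mul(Mul(Mul(-3, -2), 1), Mul(Pow(Add(-24, 50), -1), Add(-14, 50))) = Mul(Mul(6, 1), Mul(Pow(26, -1), 36)) = Mul(6, Mul(Rational(1, 26), 36)) = Mul(6, Rational(18, 13)) = Rational(108, 13)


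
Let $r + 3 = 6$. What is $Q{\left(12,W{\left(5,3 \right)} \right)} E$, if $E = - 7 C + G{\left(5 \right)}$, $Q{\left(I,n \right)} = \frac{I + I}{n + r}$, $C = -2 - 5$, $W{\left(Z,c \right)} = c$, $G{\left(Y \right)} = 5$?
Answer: $216$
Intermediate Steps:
$r = 3$ ($r = -3 + 6 = 3$)
$C = -7$
$Q{\left(I,n \right)} = \frac{2 I}{3 + n}$ ($Q{\left(I,n \right)} = \frac{I + I}{n + 3} = \frac{2 I}{3 + n}$)
$E = 54$ ($E = \left(-7\right) \left(-7\right) + 5 = 49 + 5 = 54$)
$Q{\left(12,W{\left(5,3 \right)} \right)} E = 2 \cdot 12 \frac{1}{3 + 3} \cdot 54 = 2 \cdot 12 \cdot \frac{1}{6} \cdot 54 = 4 \cdot 54 = 216$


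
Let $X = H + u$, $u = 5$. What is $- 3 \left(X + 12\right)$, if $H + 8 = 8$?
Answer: $-51$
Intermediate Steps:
$H = 0$ ($H = -8 + 8 = 0$)
$X = 5$ ($X = 0 + 5 = 5$)
$- 3 \left(X + 12\right) = - 3 \left(5 + 12\right) = \left(-3\right) 17 = -51$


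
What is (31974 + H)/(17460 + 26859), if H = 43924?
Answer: 75898/44319 ≈ 1.7125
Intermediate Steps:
(31974 + H)/(17460 + 26859) = (31974 + 43924)/(17460 + 26859) = 75898/44319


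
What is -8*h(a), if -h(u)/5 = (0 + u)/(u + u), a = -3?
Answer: 20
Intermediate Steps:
h(u) = -5/2 (h(u) = -5*(0 + u)/(u + u) = -5*u/(2*u) = -5*u*1/(2*u) = -5*½ = -5/2)
-8*h(a) = -8*(-5/2) = 20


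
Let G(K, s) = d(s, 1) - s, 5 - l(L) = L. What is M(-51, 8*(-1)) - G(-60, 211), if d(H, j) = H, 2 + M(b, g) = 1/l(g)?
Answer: -25/13 ≈ -1.9231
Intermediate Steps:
l(L) = 5 - L
M(b, g) = -2 + 1/(5 - g)
G(K, s) = 0 (G(K, s) = s - s = 0)
M(-51, 8*(-1)) - G(-60, 211) = (9 - 16*(-1))/(-5 + 8*(-1)) - 1*0 = (9 - 2*(-8))/(-5 - 8) + 0 = (9 + 16)/(-13) + 0 = -1/13*25 + 0 = -25/13 + 0 = -25/13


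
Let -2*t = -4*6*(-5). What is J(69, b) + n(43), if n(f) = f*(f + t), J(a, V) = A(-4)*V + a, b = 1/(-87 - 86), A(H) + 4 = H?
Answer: -114518/173 ≈ -661.95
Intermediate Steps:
A(H) = -4 + H
t = -60 (t = -(-4*6)*(-5)/2 = -(-12)*(-5) = -1/2*120 = -60)
b = -1/173 (b = 1/(-173) = -1/173 ≈ -0.0057803)
J(a, V) = a - 8*V (J(a, V) = (-4 - 4)*V + a = -8*V + a = a - 8*V)
n(f) = f*(-60 + f) (n(f) = f*(f - 60) = f*(-60 + f))
J(69, b) + n(43) = (69 - 8*(-1/173)) + 43*(-60 + 43) = (69 + 8/173) + 43*(-17) = 11945/173 - 731 = -114518/173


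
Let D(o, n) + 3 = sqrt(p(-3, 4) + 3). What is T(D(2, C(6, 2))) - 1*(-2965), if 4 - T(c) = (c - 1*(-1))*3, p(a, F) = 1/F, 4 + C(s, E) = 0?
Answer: 2975 - 3*sqrt(13)/2 ≈ 2969.6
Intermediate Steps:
C(s, E) = -4 (C(s, E) = -4 + 0 = -4)
D(o, n) = -3 + sqrt(13)/2 (D(o, n) = -3 + sqrt(1/4 + 3) = -3 + sqrt(13/4) = -3 + sqrt(13)/2)
T(c) = 1 - 3*c (T(c) = 4 - (c - 1*(-1))*3 = 4 - (c + 1)*3 = 4 - (1 + c)*3 = 4 - (3 + 3*c) = 4 + (-3 - 3*c) = 1 - 3*c)
T(D(2, C(6, 2))) - 1*(-2965) = (1 - 3*(-3 + sqrt(13)/2)) - 1*(-2965) = (1 + (9 - 3*sqrt(13)/2)) + 2965 = (10 - 3*sqrt(13)/2) + 2965 = 2975 - 3*sqrt(13)/2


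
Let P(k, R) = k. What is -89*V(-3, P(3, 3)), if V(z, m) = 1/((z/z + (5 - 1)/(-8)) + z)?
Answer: 178/5 ≈ 35.600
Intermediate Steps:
V(z, m) = 1/(1/2 + z) (V(z, m) = 1/((1 + 4*(-1/8)) + z) = 1/((1 - 1/2) + z) = 1/(1/2 + z))
-89*V(-3, P(3, 3)) = -178/(1 + 2*(-3)) = -178/(1 - 6) = -178/(-5) = -178*(-1)/5 = -89*(-2/5) = 178/5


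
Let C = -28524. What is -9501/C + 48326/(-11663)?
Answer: -422546887/110891804 ≈ -3.8104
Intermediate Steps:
-9501/C + 48326/(-11663) = -9501/(-28524) + 48326/(-11663) = -9501*(-1/28524) + 48326*(-1/11663) = 3167/9508 - 48326/11663 = -422546887/110891804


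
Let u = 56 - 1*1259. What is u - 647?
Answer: -1850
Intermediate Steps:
u = -1203 (u = 56 - 1259 = -1203)
u - 647 = -1203 - 647 = -1850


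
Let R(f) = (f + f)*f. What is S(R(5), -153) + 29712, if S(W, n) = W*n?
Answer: 22062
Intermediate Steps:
R(f) = 2*f**2 (R(f) = (2*f)*f = 2*f**2)
S(R(5), -153) + 29712 = (2*5**2)*(-153) + 29712 = (2*25)*(-153) + 29712 = 50*(-153) + 29712 = -7650 + 29712 = 22062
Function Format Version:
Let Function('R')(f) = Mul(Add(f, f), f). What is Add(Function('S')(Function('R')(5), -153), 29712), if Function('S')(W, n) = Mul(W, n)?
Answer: 22062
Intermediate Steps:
Function('R')(f) = Mul(2, Pow(f, 2)) (Function('R')(f) = Mul(Mul(2, f), f) = Mul(2, Pow(f, 2)))
Add(Function('S')(Function('R')(5), -153), 29712) = Add(Mul(Mul(2, Pow(5, 2)), -153), 29712) = Add(Mul(Mul(2, 25), -153), 29712) = Add(Mul(50, -153), 29712) = Add(-7650, 29712) = 22062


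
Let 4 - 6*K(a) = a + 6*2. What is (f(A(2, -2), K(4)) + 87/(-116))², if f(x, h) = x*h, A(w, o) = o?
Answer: 169/16 ≈ 10.563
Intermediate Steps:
K(a) = -4/3 - a/6 (K(a) = ⅔ - (a + 6*2)/6 = ⅔ - (a + 12)/6 = ⅔ - (12 + a)/6 = ⅔ + (-2 - a/6) = -4/3 - a/6)
f(x, h) = h*x
(f(A(2, -2), K(4)) + 87/(-116))² = ((-4/3 - ⅙*4)*(-2) + 87/(-116))² = ((-4/3 - ⅔)*(-2) + 87*(-1/116))² = (-2*(-2) - ¾)² = (4 - ¾)² = (13/4)² = 169/16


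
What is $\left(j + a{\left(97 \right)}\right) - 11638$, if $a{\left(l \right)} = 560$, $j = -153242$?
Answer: $-164320$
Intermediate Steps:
$\left(j + a{\left(97 \right)}\right) - 11638 = \left(-153242 + 560\right) - 11638 = -152682 - 11638 = -164320$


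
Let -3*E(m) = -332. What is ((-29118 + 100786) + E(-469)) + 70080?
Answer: 425576/3 ≈ 1.4186e+5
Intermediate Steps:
E(m) = 332/3 (E(m) = -⅓*(-332) = 332/3)
((-29118 + 100786) + E(-469)) + 70080 = ((-29118 + 100786) + 332/3) + 70080 = (71668 + 332/3) + 70080 = 215336/3 + 70080 = 425576/3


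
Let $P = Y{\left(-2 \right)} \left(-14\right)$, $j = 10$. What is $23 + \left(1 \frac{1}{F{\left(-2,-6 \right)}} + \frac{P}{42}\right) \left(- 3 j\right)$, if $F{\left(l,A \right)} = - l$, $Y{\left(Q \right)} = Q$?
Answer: $-12$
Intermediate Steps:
$P = 28$ ($P = \left(-2\right) \left(-14\right) = 28$)
$23 + \left(1 \frac{1}{F{\left(-2,-6 \right)}} + \frac{P}{42}\right) \left(- 3 j\right) = 23 + \left(1 \frac{1}{\left(-1\right) \left(-2\right)} + \frac{28}{42}\right) \left(\left(-3\right) 10\right) = 23 + \left(1 \cdot \frac{1}{2} + 28 \cdot \frac{1}{42}\right) \left(-30\right) = 23 + \left(1 \cdot \frac{1}{2} + \frac{2}{3}\right) \left(-30\right) = 23 + \left(\frac{1}{2} + \frac{2}{3}\right) \left(-30\right) = 23 + \frac{7}{6} \left(-30\right) = 23 - 35 = -12$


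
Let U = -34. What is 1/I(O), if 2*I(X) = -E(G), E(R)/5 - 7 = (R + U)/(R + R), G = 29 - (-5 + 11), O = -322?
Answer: -92/1555 ≈ -0.059164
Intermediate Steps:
G = 23 (G = 29 - 1*6 = 29 - 6 = 23)
E(R) = 35 + 5*(-34 + R)/(2*R) (E(R) = 35 + 5*((R - 34)/(R + R)) = 35 + 5*((-34 + R)/((2*R))) = 35 + 5*((-34 + R)*(1/(2*R))) = 35 + 5*((-34 + R)/(2*R)) = 35 + 5*(-34 + R)/(2*R))
I(X) = -1555/92 (I(X) = (-(75/2 - 85/23))/2 = (-1*1555/46)/2 = (1/2)*(-1555/46) = -1555/92)
1/I(O) = 1/(-1555/92) = -92/1555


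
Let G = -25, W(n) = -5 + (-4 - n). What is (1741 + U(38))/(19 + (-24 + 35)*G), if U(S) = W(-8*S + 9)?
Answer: -2027/256 ≈ -7.9180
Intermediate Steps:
W(n) = -9 - n
U(S) = -18 + 8*S (U(S) = -9 - (-8*S + 9) = -9 - (9 - 8*S) = -9 + (-9 + 8*S) = -18 + 8*S)
(1741 + U(38))/(19 + (-24 + 35)*G) = (1741 + (-18 + 8*38))/(19 + (-24 + 35)*(-25)) = (1741 + (-18 + 304))/(19 + 11*(-25)) = (1741 + 286)/(19 - 275) = 2027/(-256) = 2027*(-1/256) = -2027/256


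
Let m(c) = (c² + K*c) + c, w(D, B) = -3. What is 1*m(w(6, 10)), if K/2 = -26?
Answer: 162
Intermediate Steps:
K = -52 (K = 2*(-26) = -52)
m(c) = c² - 51*c (m(c) = (c² - 52*c) + c = c² - 51*c)
1*m(w(6, 10)) = 1*(-3*(-51 - 3)) = 1*(-3*(-54)) = 1*162 = 162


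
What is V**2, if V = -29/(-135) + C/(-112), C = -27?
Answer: 47513449/228614400 ≈ 0.20783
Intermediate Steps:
V = 6893/15120 (V = -29/(-135) - 27/(-112) = -29*(-1/135) - 27*(-1/112) = 29/135 + 27/112 = 6893/15120 ≈ 0.45589)
V**2 = (6893/15120)**2 = 47513449/228614400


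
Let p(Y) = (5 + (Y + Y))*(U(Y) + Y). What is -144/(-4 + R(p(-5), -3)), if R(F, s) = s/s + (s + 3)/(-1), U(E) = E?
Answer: 48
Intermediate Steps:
p(Y) = 2*Y*(5 + 2*Y) (p(Y) = (5 + (Y + Y))*(Y + Y) = (5 + 2*Y)*(2*Y) = 2*Y*(5 + 2*Y))
R(F, s) = -2 - s (R(F, s) = 1 + (3 + s)*(-1) = 1 + (-3 - s) = -2 - s)
-144/(-4 + R(p(-5), -3)) = -144/(-4 + (-2 - 1*(-3))) = -144/(-4 + (-2 + 3)) = -144/(-4 + 1) = -144/(-3) = -⅓*(-144) = 48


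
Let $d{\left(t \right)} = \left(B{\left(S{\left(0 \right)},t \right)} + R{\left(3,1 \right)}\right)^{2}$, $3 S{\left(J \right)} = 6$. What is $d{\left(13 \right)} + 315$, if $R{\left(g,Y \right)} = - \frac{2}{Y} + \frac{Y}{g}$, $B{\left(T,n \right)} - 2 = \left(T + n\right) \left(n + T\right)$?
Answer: $\frac{459811}{9} \approx 51090.0$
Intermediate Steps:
$S{\left(J \right)} = 2$ ($S{\left(J \right)} = \frac{1}{3} \cdot 6 = 2$)
$B{\left(T,n \right)} = 2 + \left(T + n\right)^{2}$ ($B{\left(T,n \right)} = 2 + \left(T + n\right) \left(n + T\right) = 2 + \left(T + n\right) \left(T + n\right) = 2 + \left(T + n\right)^{2}$)
$d{\left(t \right)} = \left(\frac{1}{3} + \left(2 + t\right)^{2}\right)^{2}$ ($d{\left(t \right)} = \left(\left(2 + \left(2 + t\right)^{2}\right) + \left(- \frac{2}{1} + 1 \cdot \frac{1}{3}\right)\right)^{2} = \left(\left(2 + \left(2 + t\right)^{2}\right) + \left(\left(-2\right) 1 + 1 \cdot \frac{1}{3}\right)\right)^{2} = \left(\left(2 + \left(2 + t\right)^{2}\right) + \left(-2 + \frac{1}{3}\right)\right)^{2} = \left(\left(2 + \left(2 + t\right)^{2}\right) - \frac{5}{3}\right)^{2} = \left(\frac{1}{3} + \left(2 + t\right)^{2}\right)^{2}$)
$d{\left(13 \right)} + 315 = \frac{\left(1 + 3 \left(2 + 13\right)^{2}\right)^{2}}{9} + 315 = \frac{\left(1 + 3 \cdot 15^{2}\right)^{2}}{9} + 315 = \frac{\left(1 + 3 \cdot 225\right)^{2}}{9} + 315 = \frac{\left(1 + 675\right)^{2}}{9} + 315 = \frac{676^{2}}{9} + 315 = \frac{1}{9} \cdot 456976 + 315 = \frac{456976}{9} + 315 = \frac{459811}{9}$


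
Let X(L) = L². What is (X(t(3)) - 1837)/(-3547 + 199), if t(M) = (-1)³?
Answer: 17/31 ≈ 0.54839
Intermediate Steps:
t(M) = -1
(X(t(3)) - 1837)/(-3547 + 199) = ((-1)² - 1837)/(-3547 + 199) = (1 - 1837)/(-3348) = -1836*(-1/3348) = 17/31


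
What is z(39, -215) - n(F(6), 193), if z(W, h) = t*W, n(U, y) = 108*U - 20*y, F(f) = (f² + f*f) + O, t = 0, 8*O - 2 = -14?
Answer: -3754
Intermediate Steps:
O = -3/2 (O = ¼ + (⅛)*(-14) = ¼ - 7/4 = -3/2 ≈ -1.5000)
F(f) = -3/2 + 2*f² (F(f) = (f² + f*f) - 3/2 = (f² + f²) - 3/2 = 2*f² - 3/2 = -3/2 + 2*f²)
n(U, y) = -20*y + 108*U
z(W, h) = 0 (z(W, h) = 0*W = 0)
z(39, -215) - n(F(6), 193) = 0 - (-20*193 + 108*(-3/2 + 2*6²)) = 0 - (-3860 + 108*(-3/2 + 2*36)) = 0 - (-3860 + 108*(-3/2 + 72)) = 0 - (-3860 + 108*(141/2)) = 0 - (-3860 + 7614) = 0 - 1*3754 = 0 - 3754 = -3754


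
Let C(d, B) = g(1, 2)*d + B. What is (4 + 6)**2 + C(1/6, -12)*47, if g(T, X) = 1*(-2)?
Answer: -1439/3 ≈ -479.67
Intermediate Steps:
g(T, X) = -2
C(d, B) = B - 2*d (C(d, B) = -2*d + B = B - 2*d)
(4 + 6)**2 + C(1/6, -12)*47 = (4 + 6)**2 + (-12 - 2/6)*47 = 10**2 + (-12 - 2/6)*47 = 100 + (-12 - 2*1/6)*47 = 100 + (-12 - 1/3)*47 = 100 - 37/3*47 = 100 - 1739/3 = -1439/3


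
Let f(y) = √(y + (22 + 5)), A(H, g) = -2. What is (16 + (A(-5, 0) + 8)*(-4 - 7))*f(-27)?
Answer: 0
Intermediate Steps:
f(y) = √(27 + y) (f(y) = √(y + 27) = √(27 + y))
(16 + (A(-5, 0) + 8)*(-4 - 7))*f(-27) = (16 + (-2 + 8)*(-4 - 7))*√(27 - 27) = (16 + 6*(-11))*√0 = (16 - 66)*0 = -50*0 = 0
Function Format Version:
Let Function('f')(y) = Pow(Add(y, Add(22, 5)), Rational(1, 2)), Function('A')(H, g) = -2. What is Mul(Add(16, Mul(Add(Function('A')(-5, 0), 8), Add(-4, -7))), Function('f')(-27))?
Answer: 0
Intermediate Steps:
Function('f')(y) = Pow(Add(27, y), Rational(1, 2)) (Function('f')(y) = Pow(Add(y, 27), Rational(1, 2)) = Pow(Add(27, y), Rational(1, 2)))
Mul(Add(16, Mul(Add(Function('A')(-5, 0), 8), Add(-4, -7))), Function('f')(-27)) = Mul(Add(16, Mul(Add(-2, 8), Add(-4, -7))), Pow(Add(27, -27), Rational(1, 2))) = Mul(Add(16, Mul(6, -11)), Pow(0, Rational(1, 2))) = Mul(Add(16, -66), 0) = Mul(-50, 0) = 0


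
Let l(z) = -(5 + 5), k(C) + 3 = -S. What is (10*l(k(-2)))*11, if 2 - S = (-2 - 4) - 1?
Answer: -1100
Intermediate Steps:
S = 9 (S = 2 - ((-2 - 4) - 1) = 2 - (-6 - 1) = 2 - 1*(-7) = 2 + 7 = 9)
k(C) = -12 (k(C) = -3 - 1*9 = -3 - 9 = -12)
l(z) = -10 (l(z) = -1*10 = -10)
(10*l(k(-2)))*11 = (10*(-10))*11 = -100*11 = -1100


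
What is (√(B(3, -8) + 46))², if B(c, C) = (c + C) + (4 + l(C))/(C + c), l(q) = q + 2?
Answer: 207/5 ≈ 41.400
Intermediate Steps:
l(q) = 2 + q
B(c, C) = C + c + (6 + C)/(C + c) (B(c, C) = (c + C) + (4 + (2 + C))/(C + c) = (C + c) + (6 + C)/(C + c) = C + c + (6 + C)/(C + c))
(√(B(3, -8) + 46))² = (√((6 - 8 + (-8)² + 3² + 2*(-8)*3)/(-8 + 3) + 46))² = (√((6 - 8 + 64 + 9 - 48)/(-5) + 46))² = (√(-⅕*23 + 46))² = (√(-23/5 + 46))² = (√(207/5))² = (3*√115/5)² = 207/5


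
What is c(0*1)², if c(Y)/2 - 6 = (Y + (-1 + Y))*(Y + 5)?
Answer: 4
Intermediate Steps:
c(Y) = 12 + 2*(-1 + 2*Y)*(5 + Y) (c(Y) = 12 + 2*((Y + (-1 + Y))*(Y + 5)) = 12 + 2*((-1 + 2*Y)*(5 + Y)) = 12 + 2*(-1 + 2*Y)*(5 + Y))
c(0*1)² = (2 + 4*(0*1)² + 18*(0*1))² = (2 + 4*0² + 18*0)² = (2 + 4*0 + 0)² = (2 + 0 + 0)² = 2² = 4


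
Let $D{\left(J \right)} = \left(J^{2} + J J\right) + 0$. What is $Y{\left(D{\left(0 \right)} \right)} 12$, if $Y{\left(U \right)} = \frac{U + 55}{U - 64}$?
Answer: $- \frac{165}{16} \approx -10.313$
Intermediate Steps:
$D{\left(J \right)} = 2 J^{2}$ ($D{\left(J \right)} = \left(J^{2} + J^{2}\right) + 0 = 2 J^{2} + 0 = 2 J^{2}$)
$Y{\left(U \right)} = \frac{55 + U}{-64 + U}$
$Y{\left(D{\left(0 \right)} \right)} 12 = \frac{55 + 2 \cdot 0^{2}}{-64 + 2 \cdot 0^{2}} \cdot 12 = \frac{55 + 2 \cdot 0}{-64 + 2 \cdot 0} \cdot 12 = \frac{55 + 0}{-64 + 0} \cdot 12 = \frac{1}{-64} \cdot 55 \cdot 12 = \left(- \frac{1}{64}\right) 55 \cdot 12 = \left(- \frac{55}{64}\right) 12 = - \frac{165}{16}$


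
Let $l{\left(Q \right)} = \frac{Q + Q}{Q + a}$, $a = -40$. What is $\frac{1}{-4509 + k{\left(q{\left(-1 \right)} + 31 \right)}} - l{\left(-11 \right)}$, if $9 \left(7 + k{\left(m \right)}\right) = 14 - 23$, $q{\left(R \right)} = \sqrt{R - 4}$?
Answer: $- \frac{99425}{230367} \approx -0.43159$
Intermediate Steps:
$q{\left(R \right)} = \sqrt{-4 + R}$
$k{\left(m \right)} = -8$ ($k{\left(m \right)} = -7 + \frac{14 - 23}{9} = -7 + \frac{1}{9} \left(-9\right) = -7 - 1 = -8$)
$l{\left(Q \right)} = \frac{2 Q}{-40 + Q}$ ($l{\left(Q \right)} = \frac{Q + Q}{Q - 40} = \frac{2 Q}{-40 + Q}$)
$\frac{1}{-4509 + k{\left(q{\left(-1 \right)} + 31 \right)}} - l{\left(-11 \right)} = \frac{1}{-4509 - 8} - 2 \left(-11\right) \frac{1}{-40 - 11} = \frac{1}{-4517} - 2 \left(-11\right) \frac{1}{-51} = - \frac{1}{4517} - 2 \left(-11\right) \left(- \frac{1}{51}\right) = - \frac{1}{4517} - \frac{22}{51} = - \frac{99425}{230367}$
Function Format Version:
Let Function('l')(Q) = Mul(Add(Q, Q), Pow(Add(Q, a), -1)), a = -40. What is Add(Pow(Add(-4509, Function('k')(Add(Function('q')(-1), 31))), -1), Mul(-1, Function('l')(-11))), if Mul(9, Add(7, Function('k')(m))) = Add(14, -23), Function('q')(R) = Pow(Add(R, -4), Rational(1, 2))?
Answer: Rational(-99425, 230367) ≈ -0.43159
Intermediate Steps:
Function('q')(R) = Pow(Add(-4, R), Rational(1, 2))
Function('k')(m) = -8 (Function('k')(m) = Add(-7, Mul(Rational(1, 9), Add(14, -23))) = Add(-7, Mul(Rational(1, 9), -9)) = Add(-7, -1) = -8)
Function('l')(Q) = Mul(2, Q, Pow(Add(-40, Q), -1)) (Function('l')(Q) = Mul(Add(Q, Q), Pow(Add(Q, -40), -1)) = Mul(Mul(2, Q), Pow(Add(-40, Q), -1)) = Mul(2, Q, Pow(Add(-40, Q), -1)))
Add(Pow(Add(-4509, Function('k')(Add(Function('q')(-1), 31))), -1), Mul(-1, Function('l')(-11))) = Add(Pow(Add(-4509, -8), -1), Mul(-1, Mul(2, -11, Pow(Add(-40, -11), -1)))) = Add(Pow(-4517, -1), Mul(-1, Mul(2, -11, Pow(-51, -1)))) = Add(Rational(-1, 4517), Mul(-1, Mul(2, -11, Rational(-1, 51)))) = Add(Rational(-1, 4517), Mul(-1, Rational(22, 51))) = Add(Rational(-1, 4517), Rational(-22, 51)) = Rational(-99425, 230367)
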